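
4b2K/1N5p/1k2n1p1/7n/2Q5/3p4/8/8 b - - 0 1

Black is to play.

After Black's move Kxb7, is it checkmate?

After Kxb7: white king on h8; in check: no.
White is not in check, so this cannot be checkmate.

no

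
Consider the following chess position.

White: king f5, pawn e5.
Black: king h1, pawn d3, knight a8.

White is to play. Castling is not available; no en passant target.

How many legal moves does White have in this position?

8

White to move; king on f5.
In check: no.
Legal moves: Kg6, Kf6, Ke6, Kg5, Kg4, Kf4, Ke4, e6.
Count: 8.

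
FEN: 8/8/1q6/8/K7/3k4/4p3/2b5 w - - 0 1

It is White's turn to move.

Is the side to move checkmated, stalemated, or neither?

stalemate

White to move; white king on a4.
In check: no.
King squares — a3: attacked by Bc1; b3: attacked by Qb6; b4: attacked by Qb6; a5: attacked by Qb6; b5: attacked by Qb6.
Legal moves for White: none.
Not in check and no legal moves → stalemate.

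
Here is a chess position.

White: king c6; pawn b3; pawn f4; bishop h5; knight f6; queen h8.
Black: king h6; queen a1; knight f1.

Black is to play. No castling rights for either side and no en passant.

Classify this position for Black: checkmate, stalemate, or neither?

Black to move; black king on h6.
In check: yes, from the white queen on h8.
King squares — g5: attacked by Pf4; h5: attacked by Nf6; g6: attacked by Bh5; g7: attacked by Qh8; h7: attacked by Nf6.
Legal moves for Black: none.
In check with no legal moves → checkmate.

checkmate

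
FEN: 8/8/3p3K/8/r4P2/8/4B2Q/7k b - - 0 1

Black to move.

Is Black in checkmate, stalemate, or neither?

neither

Black to move; black king on h1.
In check: yes, from the white queen on h2.
King squares — g1: attacked by Qh2; g2: attacked by Qh2; h2: available.
Legal moves for Black: Kxh2.
Black is in check but has 1 legal move → neither.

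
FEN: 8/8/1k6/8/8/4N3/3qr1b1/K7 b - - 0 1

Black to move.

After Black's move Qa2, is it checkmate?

yes

After Qa2: white king on a1; in check: yes, from the black queen on a2.
King squares — b1: attacked by Qa2; a2: attacked by Re2; b2: attacked by Qa2.
White has no legal moves → checkmate.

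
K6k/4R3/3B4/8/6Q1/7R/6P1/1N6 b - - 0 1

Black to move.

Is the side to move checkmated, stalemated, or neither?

Black to move; black king on h8.
In check: yes, from the white rook on h3.
King squares — g7: attacked by Qg4; h7: attacked by Rh3; g8: attacked by Qg4.
Legal moves for Black: none.
In check with no legal moves → checkmate.

checkmate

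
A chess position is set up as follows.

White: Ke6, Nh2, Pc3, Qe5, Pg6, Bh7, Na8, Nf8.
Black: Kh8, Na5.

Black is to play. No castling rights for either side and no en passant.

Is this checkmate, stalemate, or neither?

checkmate

Black to move; black king on h8.
In check: yes, from the white queen on e5.
King squares — g7: attacked by Qe5; h7: attacked by Pg6; g8: attacked by Bh7.
Legal moves for Black: none.
In check with no legal moves → checkmate.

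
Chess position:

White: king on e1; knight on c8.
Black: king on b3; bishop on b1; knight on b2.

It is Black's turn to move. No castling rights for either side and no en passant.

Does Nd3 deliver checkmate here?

no

After Nd3: white king on e1; in check: yes, from the black knight on d3.
White has 4 legal replies: Ke2, Kd2, Kf1, Kd1.
In check but a legal move exists → not checkmate.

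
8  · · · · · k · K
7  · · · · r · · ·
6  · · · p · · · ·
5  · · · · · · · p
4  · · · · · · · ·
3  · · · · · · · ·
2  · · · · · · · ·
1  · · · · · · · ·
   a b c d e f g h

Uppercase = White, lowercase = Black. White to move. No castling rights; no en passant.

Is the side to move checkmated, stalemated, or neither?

White to move; white king on h8.
In check: no.
King squares — g7: attacked by Re7; h7: attacked by Re7; g8: attacked by Kf8.
Legal moves for White: none.
Not in check and no legal moves → stalemate.

stalemate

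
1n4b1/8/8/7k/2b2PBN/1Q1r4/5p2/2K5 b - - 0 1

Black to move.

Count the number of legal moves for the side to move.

Black to move; king on h5.
In check: yes, from the white bishop on g4.
Legal moves: Kh6, Kxh4, Kxg4.
Count: 3.

3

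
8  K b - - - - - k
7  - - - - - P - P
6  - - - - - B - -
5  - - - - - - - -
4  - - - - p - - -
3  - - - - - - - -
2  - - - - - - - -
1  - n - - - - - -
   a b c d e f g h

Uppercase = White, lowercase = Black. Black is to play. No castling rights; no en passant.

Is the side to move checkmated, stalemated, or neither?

neither

Black to move; black king on h8.
In check: yes, from the white bishop on f6.
Legal moves for Black: Kxh7.
Black is in check but has 1 legal move → neither.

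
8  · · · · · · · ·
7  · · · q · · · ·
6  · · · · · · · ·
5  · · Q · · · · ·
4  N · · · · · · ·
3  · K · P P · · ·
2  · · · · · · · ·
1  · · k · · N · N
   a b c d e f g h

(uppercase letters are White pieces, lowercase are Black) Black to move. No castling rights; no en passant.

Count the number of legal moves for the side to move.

Black to move; king on c1.
In check: yes, from the white queen on c5.
Legal moves: Kd1, Kb1.
Count: 2.

2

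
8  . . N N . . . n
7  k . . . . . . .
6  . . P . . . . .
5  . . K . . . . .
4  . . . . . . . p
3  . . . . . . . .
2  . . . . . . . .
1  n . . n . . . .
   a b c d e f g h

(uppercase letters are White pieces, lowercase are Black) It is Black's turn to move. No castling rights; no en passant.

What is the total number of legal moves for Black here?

3

Black to move; king on a7.
In check: yes, from the white knight on c8.
Legal moves: Kb8, Ka8, Ka6.
Count: 3.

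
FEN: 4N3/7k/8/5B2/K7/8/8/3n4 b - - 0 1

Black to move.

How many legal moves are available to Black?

Black to move; king on h7.
In check: yes, from the white bishop on f5.
Legal moves: Kh8, Kg8, Kh6.
Count: 3.

3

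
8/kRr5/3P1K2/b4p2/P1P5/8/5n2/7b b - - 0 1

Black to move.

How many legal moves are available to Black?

5

Black to move; king on a7.
In check: yes, from the white rook on b7.
Legal moves: Ka8, Kxb7, Ka6, Rxb7, Bxb7.
Count: 5.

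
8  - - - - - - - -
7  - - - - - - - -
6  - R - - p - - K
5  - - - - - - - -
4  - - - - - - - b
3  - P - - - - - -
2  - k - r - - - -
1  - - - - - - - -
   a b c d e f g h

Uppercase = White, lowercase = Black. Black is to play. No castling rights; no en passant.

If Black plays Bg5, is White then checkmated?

no

After Bg5: white king on h6; in check: yes, from the black bishop on g5.
White has 5 legal replies: Kh7, Kg7, Kg6, Kh5, Kxg5.
In check but a legal move exists → not checkmate.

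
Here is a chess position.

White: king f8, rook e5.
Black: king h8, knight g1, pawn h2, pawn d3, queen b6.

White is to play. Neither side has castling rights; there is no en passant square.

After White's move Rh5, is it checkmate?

no

After Rh5: black king on h8; in check: yes, from the white rook on h5.
Black has 1 legal reply: Qh6+.
In check but a legal move exists → not checkmate.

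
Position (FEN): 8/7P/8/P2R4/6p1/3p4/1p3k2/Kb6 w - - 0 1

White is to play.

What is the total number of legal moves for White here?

White to move; king on a1.
In check: yes, from the black pawn on b2.
Legal moves: Kxb2, Kxb1.
Count: 2.

2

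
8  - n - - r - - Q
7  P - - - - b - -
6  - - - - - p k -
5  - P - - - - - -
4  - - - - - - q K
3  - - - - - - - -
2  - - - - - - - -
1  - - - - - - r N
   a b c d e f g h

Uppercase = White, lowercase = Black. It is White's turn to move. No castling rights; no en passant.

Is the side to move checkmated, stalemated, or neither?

checkmate

White to move; white king on h4.
In check: yes, from the black queen on g4.
King squares — g3: attacked by Rg1; h3: attacked by Qg4; g4: attacked by Rg1; g5: attacked by Qg4; h5: attacked by Qg4.
Legal moves for White: none.
In check with no legal moves → checkmate.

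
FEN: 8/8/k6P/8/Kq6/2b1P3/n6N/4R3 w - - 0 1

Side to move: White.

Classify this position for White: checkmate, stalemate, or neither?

checkmate

White to move; white king on a4.
In check: yes, from the black queen on b4.
King squares — a3: attacked by Qb4; b3: attacked by Qb4; b4: attacked by Na2; a5: attacked by Qb4; b5: attacked by Qb4.
Legal moves for White: none.
In check with no legal moves → checkmate.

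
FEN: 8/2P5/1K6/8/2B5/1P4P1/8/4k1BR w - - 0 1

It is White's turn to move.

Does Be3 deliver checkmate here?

yes

After Be3: black king on e1; in check: yes, from the white rook on h1.
King squares — d1: attacked by Rh1; f1: attacked by Rh1; d2: attacked by Be3; e2: attacked by Bc4; f2: attacked by Be3.
Black has no legal moves → checkmate.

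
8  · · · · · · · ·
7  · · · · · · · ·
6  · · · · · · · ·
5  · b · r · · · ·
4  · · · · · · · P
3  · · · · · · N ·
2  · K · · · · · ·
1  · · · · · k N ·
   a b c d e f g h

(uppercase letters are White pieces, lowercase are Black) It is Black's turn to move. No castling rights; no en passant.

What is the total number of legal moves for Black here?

4

Black to move; king on f1.
In check: yes, from the white knight on g3.
Legal moves: Kg2, Kf2, Kxg1, Ke1.
Count: 4.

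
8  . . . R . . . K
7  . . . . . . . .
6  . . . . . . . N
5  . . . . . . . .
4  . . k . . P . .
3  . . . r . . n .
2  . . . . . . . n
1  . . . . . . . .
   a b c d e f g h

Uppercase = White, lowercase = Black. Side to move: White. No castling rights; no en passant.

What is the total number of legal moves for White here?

White to move; king on h8.
In check: no.
Legal moves: Kg8, Kh7, Kg7, Rg8, Rf8, Re8, Rc8+, Rb8, Ra8, Rd7, Rd6, Rd5, Rd4+, Rxd3, Ng8, Nf7, Nf5, Ng4, f5.
Count: 19.

19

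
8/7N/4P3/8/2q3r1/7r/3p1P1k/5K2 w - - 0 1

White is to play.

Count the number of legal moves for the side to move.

White to move; king on f1.
In check: yes, from the black queen on c4.
Legal moves: none.
Count: 0.

0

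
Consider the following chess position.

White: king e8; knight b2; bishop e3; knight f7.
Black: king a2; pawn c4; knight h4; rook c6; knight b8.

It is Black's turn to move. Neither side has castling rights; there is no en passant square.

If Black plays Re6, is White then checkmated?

no

After Re6: white king on e8; in check: yes, from the black rook on e6.
White has 2 legal replies: Kf8, Kd8.
In check but a legal move exists → not checkmate.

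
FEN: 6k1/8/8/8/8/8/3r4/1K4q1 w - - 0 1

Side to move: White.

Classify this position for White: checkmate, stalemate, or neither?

checkmate

White to move; white king on b1.
In check: yes, from the black queen on g1.
King squares — a1: attacked by Qg1; c1: attacked by Qg1; a2: attacked by Rd2; b2: attacked by Rd2; c2: attacked by Rd2.
Legal moves for White: none.
In check with no legal moves → checkmate.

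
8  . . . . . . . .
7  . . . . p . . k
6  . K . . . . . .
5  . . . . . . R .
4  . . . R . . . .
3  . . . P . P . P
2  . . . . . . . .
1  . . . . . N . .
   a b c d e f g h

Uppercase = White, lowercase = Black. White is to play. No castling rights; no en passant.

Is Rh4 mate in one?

After Rh4: black king on h7; in check: yes, from the white rook on h4.
King squares — g6: attacked by Rg5; h6: attacked by Rh4; g7: attacked by Rg5; g8: attacked by Rg5; h8: attacked by Rh4.
Black has no legal moves → checkmate.

yes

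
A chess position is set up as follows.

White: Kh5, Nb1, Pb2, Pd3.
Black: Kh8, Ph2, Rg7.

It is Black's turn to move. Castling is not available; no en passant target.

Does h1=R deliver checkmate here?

After h1=R: white king on h5; in check: yes, from the black rook on h1.
King squares — g4: attacked by Rg7; h4: attacked by Rh1; g5: attacked by Rg7; g6: attacked by Rg7; h6: attacked by Rh1.
White has no legal moves → checkmate.

yes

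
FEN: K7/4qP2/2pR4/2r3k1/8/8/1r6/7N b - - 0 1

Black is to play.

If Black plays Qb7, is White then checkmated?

yes

After Qb7: white king on a8; in check: yes, from the black queen on b7.
King squares — a7: attacked by Qb7; b7: attacked by Rb2; b8: attacked by Qb7.
White has no legal moves → checkmate.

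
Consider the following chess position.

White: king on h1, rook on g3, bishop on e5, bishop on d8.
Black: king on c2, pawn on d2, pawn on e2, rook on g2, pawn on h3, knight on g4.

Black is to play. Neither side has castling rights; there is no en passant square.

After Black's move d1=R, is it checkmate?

After d1=R: white king on h1; in check: yes, from the black rook on d1.
King squares — g1: attacked by Rd1; g2: attacked by Ph3; h2: attacked by Rg2.
White has no legal moves → checkmate.

yes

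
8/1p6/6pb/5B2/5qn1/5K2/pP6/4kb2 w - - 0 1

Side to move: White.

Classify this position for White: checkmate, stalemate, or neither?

White to move; white king on f3.
In check: yes, from the black queen on f4.
King squares — e2: attacked by Ke1; f2: attacked by Ke1; g2: attacked by Bf1; e3: attacked by Qf4; g3: attacked by Qf4; e4: attacked by Qf4; f4: attacked by Bh6; g4: attacked by Qf4.
Legal moves for White: none.
In check with no legal moves → checkmate.

checkmate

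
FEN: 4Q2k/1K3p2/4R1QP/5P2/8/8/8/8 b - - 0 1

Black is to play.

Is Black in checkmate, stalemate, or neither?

checkmate

Black to move; black king on h8.
In check: yes, from the white queen on e8.
King squares — g7: attacked by Qg6; h7: attacked by Qg6; g8: attacked by Qg6.
Legal moves for Black: none.
In check with no legal moves → checkmate.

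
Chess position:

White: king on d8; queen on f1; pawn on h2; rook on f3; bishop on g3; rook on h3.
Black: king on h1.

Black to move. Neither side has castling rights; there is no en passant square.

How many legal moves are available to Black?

Black to move; king on h1.
In check: yes, from the white queen on f1.
Legal moves: none.
Count: 0.

0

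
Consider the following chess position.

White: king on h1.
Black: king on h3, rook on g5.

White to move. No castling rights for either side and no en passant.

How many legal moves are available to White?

0

White to move; king on h1.
In check: no.
Legal moves: none.
Count: 0.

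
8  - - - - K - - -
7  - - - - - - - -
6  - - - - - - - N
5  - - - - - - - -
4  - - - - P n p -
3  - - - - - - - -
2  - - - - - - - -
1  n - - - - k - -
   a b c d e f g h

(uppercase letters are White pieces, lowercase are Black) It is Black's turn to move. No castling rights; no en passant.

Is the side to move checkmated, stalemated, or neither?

neither

Black to move; black king on f1.
In check: no.
Legal moves for Black: Ng6, Ne6, Nh5, Nd5, Nh3, Nd3, Ng2, Ne2, Kg2, Kf2, Ke2, Kg1, Ke1, Nb3, Nc2, g3.
Black has 16 legal moves and is not in check → neither.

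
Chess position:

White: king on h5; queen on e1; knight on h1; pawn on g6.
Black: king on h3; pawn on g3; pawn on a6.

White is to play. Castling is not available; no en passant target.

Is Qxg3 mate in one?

After Qxg3: black king on h3; in check: yes, from the white queen on g3.
King squares — g2: attacked by Qg3; h2: attacked by Qg3; g3: attacked by Nh1; g4: attacked by Qg3; h4: attacked by Qg3.
Black has no legal moves → checkmate.

yes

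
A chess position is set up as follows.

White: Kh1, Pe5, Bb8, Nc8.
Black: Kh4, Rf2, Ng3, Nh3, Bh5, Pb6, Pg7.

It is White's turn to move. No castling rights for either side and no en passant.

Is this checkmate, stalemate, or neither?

White to move; white king on h1.
In check: yes, from the black knight on g3.
King squares — g1: attacked by Nh3; g2: attacked by Rf2; h2: attacked by Rf2.
Legal moves for White: none.
In check with no legal moves → checkmate.

checkmate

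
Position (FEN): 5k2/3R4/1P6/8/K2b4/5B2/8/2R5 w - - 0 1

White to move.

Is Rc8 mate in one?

yes

After Rc8: black king on f8; in check: yes, from the white rook on c8.
King squares — e7: attacked by Rd7; f7: attacked by Rd7; g7: attacked by Rd7; e8: attacked by Rc8; g8: attacked by Rc8.
Black has no legal moves → checkmate.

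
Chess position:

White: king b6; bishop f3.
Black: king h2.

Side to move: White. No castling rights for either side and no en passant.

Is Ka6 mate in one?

After Ka6: black king on h2; in check: no.
Black is not in check, so this cannot be checkmate.

no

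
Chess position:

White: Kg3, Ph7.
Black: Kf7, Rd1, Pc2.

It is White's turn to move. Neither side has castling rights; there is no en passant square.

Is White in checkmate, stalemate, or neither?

White to move; white king on g3.
In check: no.
Legal moves for White: Kh4, Kg4, Kf4, Kh3, Kf3, Kh2, Kg2, Kf2, h8=Q, h8=R, h8=B, h8=N+.
White has 12 legal moves and is not in check → neither.

neither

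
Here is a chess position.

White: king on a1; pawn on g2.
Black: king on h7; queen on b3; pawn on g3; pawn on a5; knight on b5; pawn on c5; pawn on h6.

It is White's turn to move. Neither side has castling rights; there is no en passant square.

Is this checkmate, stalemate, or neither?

stalemate

White to move; white king on a1.
In check: no.
King squares — b1: attacked by Qb3; a2: attacked by Qb3; b2: attacked by Qb3.
Legal moves for White: none.
Not in check and no legal moves → stalemate.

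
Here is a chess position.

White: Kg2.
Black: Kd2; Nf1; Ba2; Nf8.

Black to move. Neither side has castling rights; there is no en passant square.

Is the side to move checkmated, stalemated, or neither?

neither

Black to move; black king on d2.
In check: no.
Legal moves for Black include: Nh7, Nd7, Ng6, Ne6, Ke3, Kd3, Kc3, Ke2, Kc2, Ke1, Kd1, Kc1, Bg8, Bf7, Be6, Bd5+, Bc4, Bb3, ... (list truncated; more exist).
Black has legal moves and is not in check → neither.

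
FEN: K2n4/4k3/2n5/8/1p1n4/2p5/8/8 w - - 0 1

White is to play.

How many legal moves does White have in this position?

White to move; king on a8.
In check: no.
Legal moves: none.
Count: 0.

0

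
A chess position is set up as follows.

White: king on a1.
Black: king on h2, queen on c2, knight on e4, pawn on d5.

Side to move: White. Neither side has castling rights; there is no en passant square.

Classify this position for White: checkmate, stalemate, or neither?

White to move; white king on a1.
In check: no.
King squares — b1: attacked by Qc2; a2: attacked by Qc2; b2: attacked by Qc2.
Legal moves for White: none.
Not in check and no legal moves → stalemate.

stalemate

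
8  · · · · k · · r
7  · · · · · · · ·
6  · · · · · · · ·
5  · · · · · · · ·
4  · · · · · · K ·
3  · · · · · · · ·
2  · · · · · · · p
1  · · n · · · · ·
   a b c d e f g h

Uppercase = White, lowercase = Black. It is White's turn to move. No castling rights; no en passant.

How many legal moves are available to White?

White to move; king on g4.
In check: no.
Legal moves: Kg5, Kf5, Kf4, Kg3, Kf3.
Count: 5.

5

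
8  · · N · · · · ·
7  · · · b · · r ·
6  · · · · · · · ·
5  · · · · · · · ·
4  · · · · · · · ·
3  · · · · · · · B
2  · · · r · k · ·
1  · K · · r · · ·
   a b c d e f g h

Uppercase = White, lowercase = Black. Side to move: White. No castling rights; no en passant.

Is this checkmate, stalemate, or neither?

checkmate

White to move; white king on b1.
In check: yes, from the black rook on e1.
King squares — a1: attacked by Re1; c1: attacked by Re1; a2: attacked by Rd2; b2: attacked by Rd2; c2: attacked by Rd2.
Legal moves for White: none.
In check with no legal moves → checkmate.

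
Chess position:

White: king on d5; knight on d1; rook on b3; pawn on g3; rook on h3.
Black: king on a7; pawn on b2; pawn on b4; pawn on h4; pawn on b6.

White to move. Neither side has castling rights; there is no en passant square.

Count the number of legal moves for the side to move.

White to move; king on d5.
In check: no.
Legal moves: Ke6, Kd6, Kc6, Ke5, Ke4, Kd4, Kc4, Rxh4, Rh2, Rh1, Rxb4, Rf3, Re3, Rd3, Rc3, Ra3+, Rxb2, Ne3, Nc3, Nf2, Nxb2, gxh4, g4.
Count: 23.

23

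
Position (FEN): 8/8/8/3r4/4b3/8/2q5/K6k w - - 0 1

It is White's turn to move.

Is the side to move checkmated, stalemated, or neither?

White to move; white king on a1.
In check: no.
King squares — b1: attacked by Qc2; a2: attacked by Qc2; b2: attacked by Qc2.
Legal moves for White: none.
Not in check and no legal moves → stalemate.

stalemate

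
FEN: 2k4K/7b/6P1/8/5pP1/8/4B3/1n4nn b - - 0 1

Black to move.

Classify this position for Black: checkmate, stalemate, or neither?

neither

Black to move; black king on c8.
In check: no.
Legal moves for Black: Kd8, Kb8, Kd7, Kc7, Kb7, Bg8, Bxg6, Ng3, Nf2, Nh3, Nf3, Nxe2, Nc3, Na3, Nd2, f3.
Black has 16 legal moves and is not in check → neither.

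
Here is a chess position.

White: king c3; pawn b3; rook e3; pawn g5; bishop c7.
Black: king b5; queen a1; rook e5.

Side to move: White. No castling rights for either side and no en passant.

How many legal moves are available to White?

White to move; king on c3.
In check: yes, from the black queen on a1.
Legal moves: Kd3, Kd2, Kc2.
Count: 3.

3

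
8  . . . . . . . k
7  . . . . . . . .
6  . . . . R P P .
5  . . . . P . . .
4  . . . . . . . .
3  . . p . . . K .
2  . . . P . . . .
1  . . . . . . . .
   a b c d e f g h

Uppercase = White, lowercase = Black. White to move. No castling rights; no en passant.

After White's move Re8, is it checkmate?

After Re8: black king on h8; in check: yes, from the white rook on e8.
King squares — g7: attacked by Pf6; h7: attacked by Pg6; g8: attacked by Re8.
Black has no legal moves → checkmate.

yes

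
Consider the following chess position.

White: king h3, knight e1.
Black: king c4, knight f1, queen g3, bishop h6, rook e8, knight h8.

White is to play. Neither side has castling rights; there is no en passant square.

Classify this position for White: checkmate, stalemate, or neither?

White to move; white king on h3.
In check: yes, from the black queen on g3.
King squares — g2: attacked by Qg3; h2: attacked by Nf1; g3: attacked by Nf1; g4: attacked by Qg3; h4: attacked by Qg3.
Legal moves for White: none.
In check with no legal moves → checkmate.

checkmate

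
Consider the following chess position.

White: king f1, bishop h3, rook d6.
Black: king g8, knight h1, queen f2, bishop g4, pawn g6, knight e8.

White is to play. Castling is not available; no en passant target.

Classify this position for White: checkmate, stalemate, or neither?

White to move; white king on f1.
In check: yes, from the black queen on f2.
King squares — e1: attacked by Qf2; g1: attacked by Qf2; e2: attacked by Qf2; f2: attacked by Nh1; g2: attacked by Qf2.
Legal moves for White: none.
In check with no legal moves → checkmate.

checkmate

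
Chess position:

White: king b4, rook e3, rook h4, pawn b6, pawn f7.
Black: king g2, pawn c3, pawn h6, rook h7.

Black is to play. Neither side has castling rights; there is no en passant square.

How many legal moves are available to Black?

8

Black to move; king on g2.
In check: no.
Legal moves: Rh8, Rg7, Rxf7, Kf2, Kg1, Kf1, h5, c2.
Count: 8.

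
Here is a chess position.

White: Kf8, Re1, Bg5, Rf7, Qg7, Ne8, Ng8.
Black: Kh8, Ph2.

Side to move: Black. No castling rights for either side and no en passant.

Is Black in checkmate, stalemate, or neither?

Black to move; black king on h8.
In check: yes, from the white queen on g7.
King squares — g7: attacked by Rf7; h7: attacked by Qg7; g8: attacked by Qg7.
Legal moves for Black: none.
In check with no legal moves → checkmate.

checkmate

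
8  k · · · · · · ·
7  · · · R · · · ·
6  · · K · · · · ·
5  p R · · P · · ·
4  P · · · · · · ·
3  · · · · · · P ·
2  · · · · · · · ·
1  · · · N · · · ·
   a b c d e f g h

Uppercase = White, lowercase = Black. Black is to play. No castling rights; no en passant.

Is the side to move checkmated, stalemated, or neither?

stalemate

Black to move; black king on a8.
In check: no.
King squares — a7: attacked by Rd7; b7: attacked by Rb5; b8: attacked by Rb5.
Legal moves for Black: none.
Not in check and no legal moves → stalemate.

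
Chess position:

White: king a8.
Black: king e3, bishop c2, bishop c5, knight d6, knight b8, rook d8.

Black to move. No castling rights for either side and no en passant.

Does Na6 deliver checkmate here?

After Na6: white king on a8; in check: yes, from the black rook on d8.
King squares — a7: attacked by Bc5; b7: attacked by Nd6; b8: attacked by Na6.
White has no legal moves → checkmate.

yes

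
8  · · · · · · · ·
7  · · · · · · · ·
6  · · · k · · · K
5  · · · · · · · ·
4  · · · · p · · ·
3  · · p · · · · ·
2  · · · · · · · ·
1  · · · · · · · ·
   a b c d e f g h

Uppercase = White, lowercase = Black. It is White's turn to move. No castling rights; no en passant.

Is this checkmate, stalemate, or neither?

neither

White to move; white king on h6.
In check: no.
Legal moves for White: Kh7, Kg7, Kg6, Kh5, Kg5.
White has 5 legal moves and is not in check → neither.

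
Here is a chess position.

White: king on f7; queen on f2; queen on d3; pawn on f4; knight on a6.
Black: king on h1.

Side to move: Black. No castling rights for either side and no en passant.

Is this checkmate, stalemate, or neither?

stalemate

Black to move; black king on h1.
In check: no.
King squares — g1: attacked by Qf2; g2: attacked by Qf2; h2: attacked by Qf2.
Legal moves for Black: none.
Not in check and no legal moves → stalemate.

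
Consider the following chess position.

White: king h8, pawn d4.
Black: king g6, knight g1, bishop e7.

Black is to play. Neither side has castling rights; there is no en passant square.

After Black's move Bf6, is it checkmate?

After Bf6: white king on h8; in check: yes, from the black bishop on f6.
White has 1 legal reply: Kg8.
In check but a legal move exists → not checkmate.

no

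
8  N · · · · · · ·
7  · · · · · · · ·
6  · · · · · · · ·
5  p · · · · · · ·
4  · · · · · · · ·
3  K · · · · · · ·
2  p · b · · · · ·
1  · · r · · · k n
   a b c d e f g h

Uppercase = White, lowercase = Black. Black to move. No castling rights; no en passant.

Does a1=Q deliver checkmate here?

After a1=Q: white king on a3; in check: yes, from the black queen on a1.
King squares — a2: attacked by Qa1; b2: attacked by Qa1; b3: attacked by Bc2; a4: attacked by Qa1; b4: attacked by Pa5.
White has no legal moves → checkmate.

yes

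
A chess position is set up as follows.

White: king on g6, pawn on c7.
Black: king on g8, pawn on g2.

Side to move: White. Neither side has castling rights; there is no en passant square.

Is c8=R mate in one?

After c8=R: black king on g8; in check: yes, from the white rook on c8.
King squares — f7: attacked by Kg6; g7: attacked by Kg6; h7: attacked by Kg6; f8: attacked by Rc8; h8: attacked by Rc8.
Black has no legal moves → checkmate.

yes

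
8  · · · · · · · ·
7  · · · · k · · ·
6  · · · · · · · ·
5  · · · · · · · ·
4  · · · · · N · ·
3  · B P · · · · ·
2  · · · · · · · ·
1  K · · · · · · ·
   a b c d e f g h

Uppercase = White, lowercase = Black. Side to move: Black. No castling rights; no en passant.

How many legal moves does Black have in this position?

Black to move; king on e7.
In check: no.
Legal moves: Kf8, Ke8, Kd8, Kd7, Kf6, Kd6.
Count: 6.

6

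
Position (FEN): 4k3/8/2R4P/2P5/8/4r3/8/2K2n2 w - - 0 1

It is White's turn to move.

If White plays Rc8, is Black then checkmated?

After Rc8: black king on e8; in check: yes, from the white rook on c8.
Black has 3 legal replies: Kf7, Ke7, Kd7.
In check but a legal move exists → not checkmate.

no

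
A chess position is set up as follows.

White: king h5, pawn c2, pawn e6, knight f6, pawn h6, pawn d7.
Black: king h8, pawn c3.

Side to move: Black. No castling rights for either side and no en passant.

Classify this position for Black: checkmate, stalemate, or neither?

stalemate

Black to move; black king on h8.
In check: no.
King squares — g7: attacked by Ph6; h7: attacked by Nf6; g8: attacked by Nf6.
Legal moves for Black: none.
Not in check and no legal moves → stalemate.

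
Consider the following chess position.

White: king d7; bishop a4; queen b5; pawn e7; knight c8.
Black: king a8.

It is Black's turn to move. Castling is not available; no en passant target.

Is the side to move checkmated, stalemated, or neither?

Black to move; black king on a8.
In check: no.
King squares — a7: attacked by Nc8; b7: attacked by Qb5; b8: attacked by Qb5.
Legal moves for Black: none.
Not in check and no legal moves → stalemate.

stalemate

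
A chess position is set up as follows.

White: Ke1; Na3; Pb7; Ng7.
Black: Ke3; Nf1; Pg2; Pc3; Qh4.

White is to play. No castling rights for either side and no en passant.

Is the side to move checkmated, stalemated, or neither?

neither

White to move; white king on e1.
In check: yes, from the black queen on h4.
King squares — d1: available; f1: attacked by Pg2; d2: attacked by Nf1; e2: attacked by Ke3; f2: attacked by Ke3.
Legal moves for White: Kd1.
White is in check but has 1 legal move → neither.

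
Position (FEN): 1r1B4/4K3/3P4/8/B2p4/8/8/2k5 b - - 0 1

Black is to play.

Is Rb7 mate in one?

After Rb7: white king on e7; in check: yes, from the black rook on b7.
White has 7 legal replies: Kf8, Ke8, Kf6, Ke6, Bc7, Bd7, d7.
In check but a legal move exists → not checkmate.

no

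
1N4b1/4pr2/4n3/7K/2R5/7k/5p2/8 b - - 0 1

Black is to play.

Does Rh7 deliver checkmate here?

no

After Rh7: white king on h5; in check: yes, from the black rook on h7.
White has 1 legal reply: Kg6.
In check but a legal move exists → not checkmate.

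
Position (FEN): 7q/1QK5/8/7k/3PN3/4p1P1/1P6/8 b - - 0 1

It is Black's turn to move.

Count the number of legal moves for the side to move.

17

Black to move; king on h5.
In check: no.
Legal moves: Qg8, Qf8, Qe8, Qd8+, Qc8+, Qb8+, Qa8, Qh7+, Qg7+, Qh6, Qf6, Qe5+, Qxd4, Kh6, Kg6, Kg4, e2.
Count: 17.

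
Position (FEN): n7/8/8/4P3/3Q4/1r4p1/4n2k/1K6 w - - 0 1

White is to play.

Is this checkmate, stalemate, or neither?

White to move; white king on b1.
In check: yes, from the black rook on b3.
King squares — a1: available; c1: attacked by Ne2; a2: available; b2: attacked by Rb3; c2: available.
Legal moves for White: Kc2, Ka2, Ka1, Qb2.
White is in check but has 4 legal moves → neither.

neither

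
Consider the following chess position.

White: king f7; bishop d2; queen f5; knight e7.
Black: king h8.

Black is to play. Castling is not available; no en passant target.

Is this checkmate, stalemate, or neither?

stalemate

Black to move; black king on h8.
In check: no.
King squares — g7: attacked by Kf7; h7: attacked by Qf5; g8: attacked by Ne7.
Legal moves for Black: none.
Not in check and no legal moves → stalemate.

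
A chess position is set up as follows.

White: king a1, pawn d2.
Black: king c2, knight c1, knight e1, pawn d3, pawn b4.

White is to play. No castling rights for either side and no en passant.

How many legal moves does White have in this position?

0

White to move; king on a1.
In check: no.
Legal moves: none.
Count: 0.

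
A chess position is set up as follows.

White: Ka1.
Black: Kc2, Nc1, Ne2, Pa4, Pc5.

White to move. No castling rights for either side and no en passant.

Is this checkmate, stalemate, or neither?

stalemate

White to move; white king on a1.
In check: no.
King squares — b1: attacked by Kc2; a2: attacked by Nc1; b2: attacked by Kc2.
Legal moves for White: none.
Not in check and no legal moves → stalemate.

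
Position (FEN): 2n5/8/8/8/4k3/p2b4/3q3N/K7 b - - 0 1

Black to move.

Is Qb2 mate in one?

After Qb2: white king on a1; in check: yes, from the black queen on b2.
King squares — b1: attacked by Qb2; a2: attacked by Qb2; b2: attacked by Pa3.
White has no legal moves → checkmate.

yes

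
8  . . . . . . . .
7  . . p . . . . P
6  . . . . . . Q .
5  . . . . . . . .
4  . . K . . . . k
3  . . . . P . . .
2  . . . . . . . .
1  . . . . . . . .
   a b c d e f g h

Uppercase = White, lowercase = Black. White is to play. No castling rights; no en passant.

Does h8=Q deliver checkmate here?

yes

After h8=Q: black king on h4; in check: yes, from the white queen on h8.
King squares — g3: attacked by Qg6; h3: attacked by Qh8; g4: attacked by Qg6; g5: attacked by Qg6; h5: attacked by Qg6.
Black has no legal moves → checkmate.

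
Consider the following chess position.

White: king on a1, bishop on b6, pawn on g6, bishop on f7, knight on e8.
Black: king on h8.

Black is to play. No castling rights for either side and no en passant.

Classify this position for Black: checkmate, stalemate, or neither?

stalemate

Black to move; black king on h8.
In check: no.
King squares — g7: attacked by Ne8; h7: attacked by Pg6; g8: attacked by Bf7.
Legal moves for Black: none.
Not in check and no legal moves → stalemate.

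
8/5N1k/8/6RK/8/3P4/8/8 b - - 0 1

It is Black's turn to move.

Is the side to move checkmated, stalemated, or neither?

Black to move; black king on h7.
In check: no.
King squares — g6: attacked by Rg5; h6: attacked by Kh5; g7: attacked by Rg5; g8: attacked by Rg5; h8: attacked by Nf7.
Legal moves for Black: none.
Not in check and no legal moves → stalemate.

stalemate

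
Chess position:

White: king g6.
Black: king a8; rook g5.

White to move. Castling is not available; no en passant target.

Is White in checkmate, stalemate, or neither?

White to move; white king on g6.
In check: yes, from the black rook on g5.
King squares — f5: attacked by Rg5; g5: available; h5: attacked by Rg5; f6: available; h6: available; f7: available; g7: attacked by Rg5; h7: available.
Legal moves for White: Kh7, Kf7, Kh6, Kf6, Kxg5.
White is in check but has 5 legal moves → neither.

neither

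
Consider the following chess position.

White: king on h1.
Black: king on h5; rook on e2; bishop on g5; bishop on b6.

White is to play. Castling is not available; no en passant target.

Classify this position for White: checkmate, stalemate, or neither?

stalemate

White to move; white king on h1.
In check: no.
King squares — g1: attacked by Bb6; g2: attacked by Re2; h2: attacked by Re2.
Legal moves for White: none.
Not in check and no legal moves → stalemate.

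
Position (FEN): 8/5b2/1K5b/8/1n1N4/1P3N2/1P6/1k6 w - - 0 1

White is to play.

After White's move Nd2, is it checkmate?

no

After Nd2: black king on b1; in check: yes, from the white knight on d2.
Black has 5 legal replies: Kxb2, Ka2, Kc1, Ka1, Bxd2.
In check but a legal move exists → not checkmate.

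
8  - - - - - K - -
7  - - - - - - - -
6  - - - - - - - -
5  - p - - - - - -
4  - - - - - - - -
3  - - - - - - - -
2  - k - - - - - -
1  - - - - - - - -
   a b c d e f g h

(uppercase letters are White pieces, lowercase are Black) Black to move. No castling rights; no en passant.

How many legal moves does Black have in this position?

9

Black to move; king on b2.
In check: no.
Legal moves: Kc3, Kb3, Ka3, Kc2, Ka2, Kc1, Kb1, Ka1, b4.
Count: 9.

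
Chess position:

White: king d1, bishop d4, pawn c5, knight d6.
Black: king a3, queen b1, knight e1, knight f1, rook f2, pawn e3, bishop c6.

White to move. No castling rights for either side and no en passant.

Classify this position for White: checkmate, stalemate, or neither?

checkmate

White to move; white king on d1.
In check: yes, from the black queen on b1.
King squares — c1: attacked by Qb1; e1: attacked by Qb1; c2: attacked by Qb1; d2: attacked by Nf1; e2: attacked by Rf2.
Legal moves for White: none.
In check with no legal moves → checkmate.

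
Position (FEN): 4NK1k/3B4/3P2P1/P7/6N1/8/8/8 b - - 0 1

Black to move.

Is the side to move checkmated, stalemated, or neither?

stalemate

Black to move; black king on h8.
In check: no.
King squares — g7: attacked by Ne8; h7: attacked by Pg6; g8: attacked by Kf8.
Legal moves for Black: none.
Not in check and no legal moves → stalemate.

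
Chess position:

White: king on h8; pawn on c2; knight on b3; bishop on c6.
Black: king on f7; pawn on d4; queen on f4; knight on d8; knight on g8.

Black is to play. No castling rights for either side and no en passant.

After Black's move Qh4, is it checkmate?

After Qh4: white king on h8; in check: yes, from the black queen on h4.
King squares — g7: attacked by Kf7; h7: attacked by Qh4; g8: attacked by Kf7.
White has no legal moves → checkmate.

yes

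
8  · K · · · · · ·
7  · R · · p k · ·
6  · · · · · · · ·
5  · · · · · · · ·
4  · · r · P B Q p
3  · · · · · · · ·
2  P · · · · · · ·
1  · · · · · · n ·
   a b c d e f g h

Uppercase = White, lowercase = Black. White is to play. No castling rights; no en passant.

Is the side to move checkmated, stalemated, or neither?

White to move; white king on b8.
In check: no.
Legal moves for White include: Ka8, Ka7, Rxe7+, Rd7, Rc7, Ra7, Rb6, Rb5, Rb4, Rb3, Rb2, Rb1, Qg8+, Qc8, Qg7+, Qd7, Qg6+, Qe6+, ... (list truncated; more exist).
White has legal moves and is not in check → neither.

neither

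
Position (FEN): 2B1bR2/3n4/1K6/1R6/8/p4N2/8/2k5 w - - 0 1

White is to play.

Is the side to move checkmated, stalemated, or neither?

White to move; white king on b6.
In check: yes, from the black knight on d7.
King squares — a5: available; b5: own rook; c5: attacked by Nd7; a6: available; c6: available; a7: available; b7: available; c7: available.
Legal moves for White: Kc7, Kb7, Ka7, Kc6, Ka6, Ka5, Bxd7.
White is in check but has 7 legal moves → neither.

neither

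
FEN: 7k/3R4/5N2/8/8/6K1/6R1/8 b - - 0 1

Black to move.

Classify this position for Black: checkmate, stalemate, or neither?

Black to move; black king on h8.
In check: no.
King squares — g7: attacked by Rd7; h7: attacked by Nf6; g8: attacked by Nf6.
Legal moves for Black: none.
Not in check and no legal moves → stalemate.

stalemate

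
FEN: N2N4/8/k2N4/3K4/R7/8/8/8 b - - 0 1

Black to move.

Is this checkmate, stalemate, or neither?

checkmate

Black to move; black king on a6.
In check: yes, from the white rook on a4.
King squares — a5: attacked by Ra4; b5: attacked by Nd6; b6: attacked by Na8; a7: attacked by Ra4; b7: attacked by Nd6.
Legal moves for Black: none.
In check with no legal moves → checkmate.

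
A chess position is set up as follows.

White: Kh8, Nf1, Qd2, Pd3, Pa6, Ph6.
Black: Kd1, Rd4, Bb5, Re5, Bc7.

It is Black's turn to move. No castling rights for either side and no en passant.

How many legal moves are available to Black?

0

Black to move; king on d1.
In check: yes, from the white queen on d2.
Legal moves: none.
Count: 0.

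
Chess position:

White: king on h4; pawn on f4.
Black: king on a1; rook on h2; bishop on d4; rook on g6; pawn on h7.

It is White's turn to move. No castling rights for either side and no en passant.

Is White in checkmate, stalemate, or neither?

checkmate

White to move; white king on h4.
In check: yes, from the black rook on h2.
King squares — g3: attacked by Rg6; h3: attacked by Rh2; g4: attacked by Rg6; g5: attacked by Rg6; h5: attacked by Rh2.
Legal moves for White: none.
In check with no legal moves → checkmate.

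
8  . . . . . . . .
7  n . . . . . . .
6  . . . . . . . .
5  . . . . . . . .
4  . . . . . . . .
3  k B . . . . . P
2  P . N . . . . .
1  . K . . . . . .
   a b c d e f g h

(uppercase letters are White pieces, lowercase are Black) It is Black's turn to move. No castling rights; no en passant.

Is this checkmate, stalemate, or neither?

checkmate

Black to move; black king on a3.
In check: yes, from the white knight on c2.
King squares — a2: attacked by Kb1; b2: attacked by Kb1; b3: attacked by Pa2; a4: attacked by Bb3; b4: attacked by Nc2.
Legal moves for Black: none.
In check with no legal moves → checkmate.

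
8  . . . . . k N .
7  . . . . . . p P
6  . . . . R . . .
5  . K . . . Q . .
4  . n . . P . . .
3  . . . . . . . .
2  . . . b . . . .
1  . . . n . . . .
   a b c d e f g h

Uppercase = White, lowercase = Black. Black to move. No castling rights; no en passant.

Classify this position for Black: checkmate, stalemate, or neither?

checkmate

Black to move; black king on f8.
In check: yes, from the white queen on f5.
King squares — e7: attacked by Re6; f7: attacked by Qf5; g7: own pawn; e8: attacked by Re6; g8: attacked by Ph7.
Legal moves for Black: none.
In check with no legal moves → checkmate.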